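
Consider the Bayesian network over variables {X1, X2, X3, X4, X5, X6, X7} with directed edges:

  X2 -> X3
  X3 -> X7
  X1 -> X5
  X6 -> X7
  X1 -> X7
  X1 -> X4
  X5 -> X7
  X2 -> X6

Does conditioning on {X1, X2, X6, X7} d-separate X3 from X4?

There are 4 undirected paths between X3 and X4; checking each against the conditioning set {X1, X2, X6, X7}:
Path 1: X3 ← X2 → X6 → X7 ← X5 ← X1 → X4
  X2 is a fork here and X2 is conditioned on, so the path is blocked at X2.
Path 2: X3 ← X2 → X6 → X7 ← X1 → X4
  X2 is a fork here and X2 is conditioned on, so the path is blocked at X2.
Path 3: X3 → X7 ← X5 ← X1 → X4
  X1 is a fork here and X1 is conditioned on, so the path is blocked at X1.
Path 4: X3 → X7 ← X1 → X4
  X1 is a fork here and X1 is conditioned on, so the path is blocked at X1.
Every path is blocked, so X3 and X4 are d-separated given {X1, X2, X6, X7}.

Yes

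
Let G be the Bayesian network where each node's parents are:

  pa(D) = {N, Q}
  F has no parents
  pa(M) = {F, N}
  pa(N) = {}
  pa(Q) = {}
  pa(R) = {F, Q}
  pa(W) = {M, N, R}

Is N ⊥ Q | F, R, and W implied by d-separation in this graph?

Yes — N and Q are d-separated given {F, R, W}.

We examine all 5 paths between N and Q:
  1. N → M ← F → R ← Q — M:collider[open]; F:fork[blocks]; R:collider[open] ⇒ blocked
  2. N → M → W ← R ← Q — M:chain[open]; W:collider[open]; R:chain[blocks] ⇒ blocked
  3. N → W ← R ← Q — W:collider[open]; R:chain[blocks] ⇒ blocked
  4. N → W ← M ← F → R ← Q — W:collider[open]; M:chain[open]; F:fork[blocks]; R:collider[open] ⇒ blocked
  5. N → D ← Q — D:collider[blocks] ⇒ blocked
All paths are blocked; N ⊥ Q | {F, R, W} holds.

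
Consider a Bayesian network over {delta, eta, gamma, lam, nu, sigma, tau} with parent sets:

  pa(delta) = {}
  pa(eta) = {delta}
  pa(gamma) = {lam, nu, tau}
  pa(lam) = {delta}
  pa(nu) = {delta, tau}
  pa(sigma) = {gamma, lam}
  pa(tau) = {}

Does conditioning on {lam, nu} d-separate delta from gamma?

4 paths connect delta and gamma; each must be blocked for d-separation to hold:
Path 1: delta → lam → gamma
  lam is a chain here and lam is conditioned on, so the path is blocked at lam.
Path 2: delta → lam → sigma ← gamma
  lam is a chain here and lam is conditioned on, so the path is blocked at lam.
Path 3: delta → nu → gamma
  nu is a chain here and nu is conditioned on, so the path is blocked at nu.
Path 4: delta → nu ← tau → gamma
  nu is a collider and nu is conditioned on, which opens it; tau is a fork and tau is not conditioned on — no node blocks this path, so it is active.
Because an active path exists, delta and gamma are not d-separated.

No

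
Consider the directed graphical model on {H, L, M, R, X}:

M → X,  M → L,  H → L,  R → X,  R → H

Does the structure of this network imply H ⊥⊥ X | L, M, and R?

Yes

Enumerating the 2 paths from H to X and testing each for blocking by {L, M, R}:
  1. H ← R → X — R:fork[blocks] ⇒ blocked
  2. H → L ← M → X — L:collider[open]; M:fork[blocks] ⇒ blocked
Every path is blocked, so H and X are d-separated given {L, M, R}.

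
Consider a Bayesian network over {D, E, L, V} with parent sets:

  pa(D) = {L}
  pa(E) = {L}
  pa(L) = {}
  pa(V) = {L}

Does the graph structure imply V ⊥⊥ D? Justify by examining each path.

There is one path between V and D:
Path 1: V ← L → D
  L is a fork and L is not conditioned on — no node blocks this path, so it is active.
Because an active path exists, V and D are not d-separated.

No — V and D are not d-separated given ∅.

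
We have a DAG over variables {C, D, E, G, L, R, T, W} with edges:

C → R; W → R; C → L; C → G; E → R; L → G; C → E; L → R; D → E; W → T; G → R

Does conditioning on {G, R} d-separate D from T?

We examine all 6 paths between D and T:
Path 1: D → E → R ← W → T
  E is a chain and E is not conditioned on; R is a collider and R is conditioned on, which opens it; W is a fork and W is not conditioned on — no node blocks this path, so it is active.
Path 2: D → E ← C → L → G → R ← W → T
  G is a chain here and G is conditioned on, so the path is blocked at G.
Path 3: D → E ← C → L → R ← W → T
  E is a collider and its descendant R is conditioned on, which opens it; C is a fork and C is not conditioned on; L is a chain and L is not conditioned on; R is a collider and R is conditioned on, which opens it; W is a fork and W is not conditioned on — no node blocks this path, so it is active.
Path 4: D → E ← C → G ← L → R ← W → T
  E is a collider and its descendant R is conditioned on, which opens it; C is a fork and C is not conditioned on; G is a collider and G is conditioned on, which opens it; L is a fork and L is not conditioned on; R is a collider and R is conditioned on, which opens it; W is a fork and W is not conditioned on — no node blocks this path, so it is active.
Path 5: D → E ← C → G → R ← W → T
  G is a chain here and G is conditioned on, so the path is blocked at G.
Path 6: D → E ← C → R ← W → T
  E is a collider and its descendant R is conditioned on, which opens it; C is a fork and C is not conditioned on; R is a collider and R is conditioned on, which opens it; W is a fork and W is not conditioned on — no node blocks this path, so it is active.
Since the path D → E → R ← W → T is active, D and T are not d-separated given {G, R}.

No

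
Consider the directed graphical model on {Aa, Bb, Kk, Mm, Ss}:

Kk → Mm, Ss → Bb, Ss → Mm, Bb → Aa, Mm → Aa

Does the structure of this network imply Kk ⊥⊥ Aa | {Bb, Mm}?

2 paths connect Kk and Aa; each must be blocked for d-separation to hold:
Path 1: Kk → Mm → Aa
  Mm is a chain here and Mm is conditioned on, so the path is blocked at Mm.
Path 2: Kk → Mm ← Ss → Bb → Aa
  Bb is a chain here and Bb is conditioned on, so the path is blocked at Bb.
All paths are blocked; Kk ⊥ Aa | {Bb, Mm} holds.

Yes — Kk and Aa are d-separated given {Bb, Mm}.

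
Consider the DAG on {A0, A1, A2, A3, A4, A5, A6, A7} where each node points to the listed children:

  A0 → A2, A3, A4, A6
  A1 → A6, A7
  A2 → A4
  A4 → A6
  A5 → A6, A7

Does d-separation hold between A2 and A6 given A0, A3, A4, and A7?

Yes — A2 and A6 are d-separated given {A0, A3, A4, A7}.

Enumerating the 4 paths from A2 to A6 and testing each for blocking by {A0, A3, A4, A7}:
Path 1: A2 ← A0 → A6
  A0 is a fork here and A0 is conditioned on, so the path is blocked at A0.
Path 2: A2 ← A0 → A4 → A6
  A0 is a fork here and A0 is conditioned on, so the path is blocked at A0.
Path 3: A2 → A4 → A6
  A4 is a chain here and A4 is conditioned on, so the path is blocked at A4.
Path 4: A2 → A4 ← A0 → A6
  A0 is a fork here and A0 is conditioned on, so the path is blocked at A0.
All paths are blocked; A2 ⊥ A6 | {A0, A3, A4, A7} holds.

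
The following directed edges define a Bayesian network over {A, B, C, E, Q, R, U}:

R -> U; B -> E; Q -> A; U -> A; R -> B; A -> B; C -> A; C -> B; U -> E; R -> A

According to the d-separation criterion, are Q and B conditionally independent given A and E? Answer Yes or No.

No — Q and B are not d-separated given {A, E}.

Enumerating the 6 paths from Q to B and testing each for blocking by {A, E}:
  1. Q → A → B — A:chain[blocks] ⇒ blocked
  2. Q → A ← C → B — A:collider[open]; C:fork[open] ⇒ active
  3. Q → A ← R → B — A:collider[open]; R:fork[open] ⇒ active
  4. Q → A ← R → U → E ← B — A:collider[open]; R:fork[open]; U:chain[open]; E:collider[open] ⇒ active
  5. Q → A ← U → E ← B — A:collider[open]; U:fork[open]; E:collider[open] ⇒ active
  6. Q → A ← U ← R → B — A:collider[open]; U:chain[open]; R:fork[open] ⇒ active
Since the path Q → A ← C → B is active, Q and B are not d-separated given {A, E}.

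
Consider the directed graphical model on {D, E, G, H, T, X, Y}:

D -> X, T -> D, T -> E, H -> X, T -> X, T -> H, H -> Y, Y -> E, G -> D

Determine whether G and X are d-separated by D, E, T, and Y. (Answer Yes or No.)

We examine all 4 paths between G and X:
Path 1: G → D ← T → E ← Y ← H → X
  T is a fork here and T is conditioned on, so the path is blocked at T.
Path 2: G → D ← T → H → X
  T is a fork here and T is conditioned on, so the path is blocked at T.
Path 3: G → D ← T → X
  T is a fork here and T is conditioned on, so the path is blocked at T.
Path 4: G → D → X
  D is a chain here and D is conditioned on, so the path is blocked at D.
Since every path is blocked, d-separation holds.

Yes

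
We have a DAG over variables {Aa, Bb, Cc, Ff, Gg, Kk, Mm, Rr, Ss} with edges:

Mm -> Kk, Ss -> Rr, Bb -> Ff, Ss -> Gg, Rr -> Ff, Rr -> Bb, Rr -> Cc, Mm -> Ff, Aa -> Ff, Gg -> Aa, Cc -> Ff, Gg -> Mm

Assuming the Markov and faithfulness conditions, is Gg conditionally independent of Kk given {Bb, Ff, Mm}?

5 paths connect Gg and Kk; each must be blocked for d-separation to hold:
  1. Gg → Mm → Kk — Mm:chain[blocks] ⇒ blocked
  2. Gg → Aa → Ff ← Mm → Kk — Aa:chain[open]; Ff:collider[open]; Mm:fork[blocks] ⇒ blocked
  3. Gg ← Ss → Rr → Bb → Ff ← Mm → Kk — Ss:fork[open]; Rr:chain[open]; Bb:chain[blocks]; Ff:collider[open]; Mm:fork[blocks] ⇒ blocked
  4. Gg ← Ss → Rr → Cc → Ff ← Mm → Kk — Ss:fork[open]; Rr:chain[open]; Cc:chain[open]; Ff:collider[open]; Mm:fork[blocks] ⇒ blocked
  5. Gg ← Ss → Rr → Ff ← Mm → Kk — Ss:fork[open]; Rr:chain[open]; Ff:collider[open]; Mm:fork[blocks] ⇒ blocked
Since every path is blocked, d-separation holds.

Yes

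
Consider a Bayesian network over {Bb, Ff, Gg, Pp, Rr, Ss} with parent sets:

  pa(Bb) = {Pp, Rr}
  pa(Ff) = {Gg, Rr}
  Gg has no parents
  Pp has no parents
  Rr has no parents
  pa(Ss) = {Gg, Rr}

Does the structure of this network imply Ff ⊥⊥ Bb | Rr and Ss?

Yes

We examine all 2 paths between Ff and Bb:
Path 1: Ff ← Gg → Ss ← Rr → Bb
  Rr is a fork here and Rr is conditioned on, so the path is blocked at Rr.
Path 2: Ff ← Rr → Bb
  Rr is a fork here and Rr is conditioned on, so the path is blocked at Rr.
All paths are blocked; Ff ⊥ Bb | {Rr, Ss} holds.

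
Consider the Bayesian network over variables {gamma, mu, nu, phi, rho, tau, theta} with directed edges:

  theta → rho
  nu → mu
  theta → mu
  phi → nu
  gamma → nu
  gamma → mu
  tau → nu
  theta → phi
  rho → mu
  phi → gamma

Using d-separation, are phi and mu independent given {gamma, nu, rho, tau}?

Enumerating the 6 paths from phi to mu and testing each for blocking by {gamma, nu, rho, tau}:
Path 1: phi ← theta → rho → mu
  rho is a chain here and rho is conditioned on, so the path is blocked at rho.
Path 2: phi ← theta → mu
  theta is a fork and theta is not conditioned on — no node blocks this path, so it is active.
Path 3: phi → gamma → nu → mu
  gamma is a chain here and gamma is conditioned on, so the path is blocked at gamma.
Path 4: phi → gamma → mu
  gamma is a chain here and gamma is conditioned on, so the path is blocked at gamma.
Path 5: phi → nu ← gamma → mu
  gamma is a fork here and gamma is conditioned on, so the path is blocked at gamma.
Path 6: phi → nu → mu
  nu is a chain here and nu is conditioned on, so the path is blocked at nu.
At least one path is unblocked, so d-separation fails.

No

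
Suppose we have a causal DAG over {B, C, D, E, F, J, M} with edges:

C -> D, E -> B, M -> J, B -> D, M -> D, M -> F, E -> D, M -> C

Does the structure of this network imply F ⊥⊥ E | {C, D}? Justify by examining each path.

No

4 paths connect F and E; each must be blocked for d-separation to hold:
Path 1: F ← M → D ← B ← E
  M is a fork and M is not conditioned on; D is a collider and D is conditioned on, which opens it; B is a chain and B is not conditioned on — no node blocks this path, so it is active.
Path 2: F ← M → D ← E
  M is a fork and M is not conditioned on; D is a collider and D is conditioned on, which opens it — no node blocks this path, so it is active.
Path 3: F ← M → C → D ← B ← E
  C is a chain here and C is conditioned on, so the path is blocked at C.
Path 4: F ← M → C → D ← E
  C is a chain here and C is conditioned on, so the path is blocked at C.
Since the path F ← M → D ← B ← E is active, F and E are not d-separated given {C, D}.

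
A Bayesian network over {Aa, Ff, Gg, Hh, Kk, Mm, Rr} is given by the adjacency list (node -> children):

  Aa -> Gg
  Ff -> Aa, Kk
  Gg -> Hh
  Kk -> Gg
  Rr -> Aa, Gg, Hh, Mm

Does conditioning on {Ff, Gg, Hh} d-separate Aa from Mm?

No

5 paths connect Aa and Mm; each must be blocked for d-separation to hold:
  1. Aa ← Ff → Kk → Gg ← Rr → Mm — Ff:fork[blocks]; Kk:chain[open]; Gg:collider[open]; Rr:fork[open] ⇒ blocked
  2. Aa ← Ff → Kk → Gg → Hh ← Rr → Mm — Ff:fork[blocks]; Kk:chain[open]; Gg:chain[blocks]; Hh:collider[open]; Rr:fork[open] ⇒ blocked
  3. Aa ← Rr → Mm — Rr:fork[open] ⇒ active
  4. Aa → Gg ← Rr → Mm — Gg:collider[open]; Rr:fork[open] ⇒ active
  5. Aa → Gg → Hh ← Rr → Mm — Gg:chain[blocks]; Hh:collider[open]; Rr:fork[open] ⇒ blocked
Because an active path exists, Aa and Mm are not d-separated.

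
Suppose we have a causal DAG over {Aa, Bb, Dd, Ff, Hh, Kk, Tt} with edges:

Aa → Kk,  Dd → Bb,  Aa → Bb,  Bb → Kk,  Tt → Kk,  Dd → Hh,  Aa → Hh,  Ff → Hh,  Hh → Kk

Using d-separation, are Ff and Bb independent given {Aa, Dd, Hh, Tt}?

Yes — Ff and Bb are d-separated given {Aa, Dd, Hh, Tt}.

Enumerating the 5 paths from Ff to Bb and testing each for blocking by {Aa, Dd, Hh, Tt}:
Path 1: Ff → Hh ← Aa → Kk ← Bb
  Aa is a fork here and Aa is conditioned on, so the path is blocked at Aa.
Path 2: Ff → Hh ← Aa → Bb
  Aa is a fork here and Aa is conditioned on, so the path is blocked at Aa.
Path 3: Ff → Hh → Kk ← Aa → Bb
  Hh is a chain here and Hh is conditioned on, so the path is blocked at Hh.
Path 4: Ff → Hh → Kk ← Bb
  Hh is a chain here and Hh is conditioned on, so the path is blocked at Hh.
Path 5: Ff → Hh ← Dd → Bb
  Dd is a fork here and Dd is conditioned on, so the path is blocked at Dd.
Since every path is blocked, d-separation holds.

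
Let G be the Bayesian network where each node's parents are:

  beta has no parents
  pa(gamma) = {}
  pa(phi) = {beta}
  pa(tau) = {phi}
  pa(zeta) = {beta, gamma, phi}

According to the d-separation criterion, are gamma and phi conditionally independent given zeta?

No

Enumerating the 2 paths from gamma to phi and testing each for blocking by {zeta}:
Path 1: gamma → zeta ← beta → phi
  zeta is a collider and zeta is conditioned on, which opens it; beta is a fork and beta is not conditioned on — no node blocks this path, so it is active.
Path 2: gamma → zeta ← phi
  zeta is a collider and zeta is conditioned on, which opens it — no node blocks this path, so it is active.
At least one path is unblocked, so d-separation fails.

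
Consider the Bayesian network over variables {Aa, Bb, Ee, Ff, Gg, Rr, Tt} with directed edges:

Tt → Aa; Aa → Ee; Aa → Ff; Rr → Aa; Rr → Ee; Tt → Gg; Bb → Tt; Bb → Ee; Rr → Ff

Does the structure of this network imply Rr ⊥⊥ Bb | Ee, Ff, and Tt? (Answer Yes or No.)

6 paths connect Rr and Bb; each must be blocked for d-separation to hold:
  1. Rr → Ee ← Aa ← Tt ← Bb — Ee:collider[open]; Aa:chain[open]; Tt:chain[blocks] ⇒ blocked
  2. Rr → Ee ← Bb — Ee:collider[open] ⇒ active
  3. Rr → Aa ← Tt ← Bb — Aa:collider[open]; Tt:chain[blocks] ⇒ blocked
  4. Rr → Aa → Ee ← Bb — Aa:chain[open]; Ee:collider[open] ⇒ active
  5. Rr → Ff ← Aa ← Tt ← Bb — Ff:collider[open]; Aa:chain[open]; Tt:chain[blocks] ⇒ blocked
  6. Rr → Ff ← Aa → Ee ← Bb — Ff:collider[open]; Aa:fork[open]; Ee:collider[open] ⇒ active
Because an active path exists, Rr and Bb are not d-separated.

No — Rr and Bb are not d-separated given {Ee, Ff, Tt}.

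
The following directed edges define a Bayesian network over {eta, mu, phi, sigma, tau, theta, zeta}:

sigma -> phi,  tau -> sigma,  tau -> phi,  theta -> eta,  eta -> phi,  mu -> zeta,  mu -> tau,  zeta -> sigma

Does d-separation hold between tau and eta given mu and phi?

Enumerating the 3 paths from tau to eta and testing each for blocking by {mu, phi}:
Path 1: tau → sigma → phi ← eta
  sigma is a chain and sigma is not conditioned on; phi is a collider and phi is conditioned on, which opens it — no node blocks this path, so it is active.
Path 2: tau → phi ← eta
  phi is a collider and phi is conditioned on, which opens it — no node blocks this path, so it is active.
Path 3: tau ← mu → zeta → sigma → phi ← eta
  mu is a fork here and mu is conditioned on, so the path is blocked at mu.
Since the path tau → sigma → phi ← eta is active, tau and eta are not d-separated given {mu, phi}.

No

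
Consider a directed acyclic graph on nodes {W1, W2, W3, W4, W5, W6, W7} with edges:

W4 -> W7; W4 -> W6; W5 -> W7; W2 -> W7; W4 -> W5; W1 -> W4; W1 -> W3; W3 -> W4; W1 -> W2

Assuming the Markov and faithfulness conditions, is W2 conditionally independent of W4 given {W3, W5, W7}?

Enumerating the 4 paths from W2 to W4 and testing each for blocking by {W3, W5, W7}:
Path 1: W2 ← W1 → W3 → W4
  W3 is a chain here and W3 is conditioned on, so the path is blocked at W3.
Path 2: W2 ← W1 → W4
  W1 is a fork and W1 is not conditioned on — no node blocks this path, so it is active.
Path 3: W2 → W7 ← W4
  W7 is a collider and W7 is conditioned on, which opens it — no node blocks this path, so it is active.
Path 4: W2 → W7 ← W5 ← W4
  W5 is a chain here and W5 is conditioned on, so the path is blocked at W5.
Since the path W2 ← W1 → W4 is active, W2 and W4 are not d-separated given {W3, W5, W7}.

No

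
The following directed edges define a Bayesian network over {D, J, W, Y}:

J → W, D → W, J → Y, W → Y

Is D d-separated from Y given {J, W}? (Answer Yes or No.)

There are 2 undirected paths between D and Y; checking each against the conditioning set {J, W}:
Path 1: D → W → Y
  W is a chain here and W is conditioned on, so the path is blocked at W.
Path 2: D → W ← J → Y
  J is a fork here and J is conditioned on, so the path is blocked at J.
Every path is blocked, so D and Y are d-separated given {J, W}.

Yes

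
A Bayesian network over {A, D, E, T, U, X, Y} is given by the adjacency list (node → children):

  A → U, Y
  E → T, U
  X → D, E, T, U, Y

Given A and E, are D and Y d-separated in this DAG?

There are 4 undirected paths between D and Y; checking each against the conditioning set {A, E}:
  1. D ← X → U ← A → Y — X:fork[open]; U:collider[blocks]; A:fork[blocks] ⇒ blocked
  2. D ← X → Y — X:fork[open] ⇒ active
  3. D ← X → E → U ← A → Y — X:fork[open]; E:chain[blocks]; U:collider[blocks]; A:fork[blocks] ⇒ blocked
  4. D ← X → T ← E → U ← A → Y — X:fork[open]; T:collider[blocks]; E:fork[blocks]; U:collider[blocks]; A:fork[blocks] ⇒ blocked
Because an active path exists, D and Y are not d-separated.

No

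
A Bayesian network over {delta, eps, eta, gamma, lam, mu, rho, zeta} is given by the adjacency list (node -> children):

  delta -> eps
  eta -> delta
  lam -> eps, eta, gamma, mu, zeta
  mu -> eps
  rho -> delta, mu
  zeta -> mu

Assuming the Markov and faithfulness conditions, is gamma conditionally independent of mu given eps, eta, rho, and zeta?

No

There are 6 undirected paths between gamma and mu; checking each against the conditioning set {eps, eta, rho, zeta}:
Path 1: gamma ← lam → eta → delta → eps ← mu
  eta is a chain here and eta is conditioned on, so the path is blocked at eta.
Path 2: gamma ← lam → eta → delta ← rho → mu
  eta is a chain here and eta is conditioned on, so the path is blocked at eta.
Path 3: gamma ← lam → eps ← mu
  lam is a fork and lam is not conditioned on; eps is a collider and eps is conditioned on, which opens it — no node blocks this path, so it is active.
Path 4: gamma ← lam → eps ← delta ← rho → mu
  rho is a fork here and rho is conditioned on, so the path is blocked at rho.
Path 5: gamma ← lam → mu
  lam is a fork and lam is not conditioned on — no node blocks this path, so it is active.
Path 6: gamma ← lam → zeta → mu
  zeta is a chain here and zeta is conditioned on, so the path is blocked at zeta.
Because an active path exists, gamma and mu are not d-separated.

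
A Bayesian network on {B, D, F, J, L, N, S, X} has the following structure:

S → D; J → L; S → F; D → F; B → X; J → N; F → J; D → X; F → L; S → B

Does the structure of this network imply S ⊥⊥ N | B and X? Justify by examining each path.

No

There are 6 undirected paths between S and N; checking each against the conditioning set {B, X}:
Path 1: S → D → F → L ← J → N
  L is a collider here and neither L nor any of its descendants is conditioned on, so the collider stays closed — the path is blocked at L.
Path 2: S → D → F → J → N
  D is a chain and D is not conditioned on; F is a chain and F is not conditioned on; J is a chain and J is not conditioned on — no node blocks this path, so it is active.
Path 3: S → F → L ← J → N
  L is a collider here and neither L nor any of its descendants is conditioned on, so the collider stays closed — the path is blocked at L.
Path 4: S → F → J → N
  F is a chain and F is not conditioned on; J is a chain and J is not conditioned on — no node blocks this path, so it is active.
Path 5: S → B → X ← D → F → L ← J → N
  B is a chain here and B is conditioned on, so the path is blocked at B.
Path 6: S → B → X ← D → F → J → N
  B is a chain here and B is conditioned on, so the path is blocked at B.
Since the path S → D → F → J → N is active, S and N are not d-separated given {B, X}.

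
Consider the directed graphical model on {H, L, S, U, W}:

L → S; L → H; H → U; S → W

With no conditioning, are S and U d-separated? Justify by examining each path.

The only undirected path from S to U is:
  1. S ← L → H → U — L:fork[open]; H:chain[open] ⇒ active
At least one path is unblocked, so d-separation fails.

No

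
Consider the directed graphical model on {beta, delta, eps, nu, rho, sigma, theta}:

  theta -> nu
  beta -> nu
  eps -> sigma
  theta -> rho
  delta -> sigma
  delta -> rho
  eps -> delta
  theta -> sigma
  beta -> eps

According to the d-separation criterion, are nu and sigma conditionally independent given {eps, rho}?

No — nu and sigma are not d-separated given {eps, rho}.

We examine all 6 paths between nu and sigma:
  1. nu ← beta → eps → delta → rho ← theta → sigma — beta:fork[open]; eps:chain[blocks]; delta:chain[open]; rho:collider[open]; theta:fork[open] ⇒ blocked
  2. nu ← beta → eps → delta → sigma — beta:fork[open]; eps:chain[blocks]; delta:chain[open] ⇒ blocked
  3. nu ← beta → eps → sigma — beta:fork[open]; eps:chain[blocks] ⇒ blocked
  4. nu ← theta → rho ← delta ← eps → sigma — theta:fork[open]; rho:collider[open]; delta:chain[open]; eps:fork[blocks] ⇒ blocked
  5. nu ← theta → rho ← delta → sigma — theta:fork[open]; rho:collider[open]; delta:fork[open] ⇒ active
  6. nu ← theta → sigma — theta:fork[open] ⇒ active
Because an active path exists, nu and sigma are not d-separated.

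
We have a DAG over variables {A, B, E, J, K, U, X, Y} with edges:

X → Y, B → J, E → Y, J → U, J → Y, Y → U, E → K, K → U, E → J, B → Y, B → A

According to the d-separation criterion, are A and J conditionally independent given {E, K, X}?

No

6 paths connect A and J; each must be blocked for d-separation to hold:
  1. A ← B → Y → U ← K ← E → J — B:fork[open]; Y:chain[open]; U:collider[blocks]; K:chain[blocks]; E:fork[blocks] ⇒ blocked
  2. A ← B → Y → U ← J — B:fork[open]; Y:chain[open]; U:collider[blocks] ⇒ blocked
  3. A ← B → Y ← E → K → U ← J — B:fork[open]; Y:collider[blocks]; E:fork[blocks]; K:chain[blocks]; U:collider[blocks] ⇒ blocked
  4. A ← B → Y ← E → J — B:fork[open]; Y:collider[blocks]; E:fork[blocks] ⇒ blocked
  5. A ← B → Y ← J — B:fork[open]; Y:collider[blocks] ⇒ blocked
  6. A ← B → J — B:fork[open] ⇒ active
Since the path A ← B → J is active, A and J are not d-separated given {E, K, X}.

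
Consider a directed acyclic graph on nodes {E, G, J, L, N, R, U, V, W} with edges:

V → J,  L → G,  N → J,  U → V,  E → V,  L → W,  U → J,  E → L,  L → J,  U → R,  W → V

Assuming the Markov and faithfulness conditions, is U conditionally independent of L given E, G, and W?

Enumerating the 6 paths from U to L and testing each for blocking by {E, G, W}:
Path 1: U → J ← L
  J is a collider here and neither J nor any of its descendants is conditioned on, so the collider stays closed — the path is blocked at J.
Path 2: U → J ← V ← E → L
  J is a collider here and neither J nor any of its descendants is conditioned on, so the collider stays closed — the path is blocked at J.
Path 3: U → J ← V ← W ← L
  J is a collider here and neither J nor any of its descendants is conditioned on, so the collider stays closed — the path is blocked at J.
Path 4: U → V ← E → L
  V is a collider here and neither V nor any of its descendants is conditioned on, so the collider stays closed — the path is blocked at V.
Path 5: U → V → J ← L
  J is a collider here and neither J nor any of its descendants is conditioned on, so the collider stays closed — the path is blocked at J.
Path 6: U → V ← W ← L
  V is a collider here and neither V nor any of its descendants is conditioned on, so the collider stays closed — the path is blocked at V.
Since every path is blocked, d-separation holds.

Yes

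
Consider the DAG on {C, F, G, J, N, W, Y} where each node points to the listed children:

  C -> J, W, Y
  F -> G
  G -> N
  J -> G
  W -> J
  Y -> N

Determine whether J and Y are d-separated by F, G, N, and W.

No

Enumerating the 3 paths from J to Y and testing each for blocking by {F, G, N, W}:
  1. J ← W ← C → Y — W:chain[blocks]; C:fork[open] ⇒ blocked
  2. J → G → N ← Y — G:chain[blocks]; N:collider[open] ⇒ blocked
  3. J ← C → Y — C:fork[open] ⇒ active
Since the path J ← C → Y is active, J and Y are not d-separated given {F, G, N, W}.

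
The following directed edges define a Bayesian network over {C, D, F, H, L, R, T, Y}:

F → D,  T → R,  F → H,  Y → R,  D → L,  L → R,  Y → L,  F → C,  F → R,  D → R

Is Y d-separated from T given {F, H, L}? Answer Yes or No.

We examine all 4 paths between Y and T:
Path 1: Y → L ← D → R ← T
  R is a collider here and neither R nor any of its descendants is conditioned on, so the collider stays closed — the path is blocked at R.
Path 2: Y → L ← D ← F → R ← T
  F is a fork here and F is conditioned on, so the path is blocked at F.
Path 3: Y → L → R ← T
  L is a chain here and L is conditioned on, so the path is blocked at L.
Path 4: Y → R ← T
  R is a collider here and neither R nor any of its descendants is conditioned on, so the collider stays closed — the path is blocked at R.
Since every path is blocked, d-separation holds.

Yes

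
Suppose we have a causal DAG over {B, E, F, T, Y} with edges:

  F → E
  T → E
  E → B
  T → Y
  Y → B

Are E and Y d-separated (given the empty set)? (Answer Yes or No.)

No

Enumerating the 2 paths from E to Y and testing each for blocking by ∅:
Path 1: E ← T → Y
  T is a fork and T is not conditioned on — no node blocks this path, so it is active.
Path 2: E → B ← Y
  B is a collider here and neither B nor any of its descendants is conditioned on, so the collider stays closed — the path is blocked at B.
Since the path E ← T → Y is active, E and Y are not d-separated given ∅.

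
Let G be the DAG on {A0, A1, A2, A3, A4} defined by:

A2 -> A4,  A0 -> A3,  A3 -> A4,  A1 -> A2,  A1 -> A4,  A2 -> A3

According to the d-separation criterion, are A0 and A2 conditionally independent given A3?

No

There are 3 undirected paths between A0 and A2; checking each against the conditioning set {A3}:
Path 1: A0 → A3 ← A2
  A3 is a collider and A3 is conditioned on, which opens it — no node blocks this path, so it is active.
Path 2: A0 → A3 → A4 ← A2
  A3 is a chain here and A3 is conditioned on, so the path is blocked at A3.
Path 3: A0 → A3 → A4 ← A1 → A2
  A3 is a chain here and A3 is conditioned on, so the path is blocked at A3.
Because an active path exists, A0 and A2 are not d-separated.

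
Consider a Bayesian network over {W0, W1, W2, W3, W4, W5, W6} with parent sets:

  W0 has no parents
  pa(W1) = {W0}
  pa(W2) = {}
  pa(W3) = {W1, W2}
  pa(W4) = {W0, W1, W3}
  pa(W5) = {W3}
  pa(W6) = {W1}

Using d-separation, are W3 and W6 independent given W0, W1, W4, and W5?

Yes

We examine all 3 paths between W3 and W6:
Path 1: W3 → W4 ← W0 → W1 → W6
  W0 is a fork here and W0 is conditioned on, so the path is blocked at W0.
Path 2: W3 → W4 ← W1 → W6
  W1 is a fork here and W1 is conditioned on, so the path is blocked at W1.
Path 3: W3 ← W1 → W6
  W1 is a fork here and W1 is conditioned on, so the path is blocked at W1.
All paths are blocked; W3 ⊥ W6 | {W0, W1, W4, W5} holds.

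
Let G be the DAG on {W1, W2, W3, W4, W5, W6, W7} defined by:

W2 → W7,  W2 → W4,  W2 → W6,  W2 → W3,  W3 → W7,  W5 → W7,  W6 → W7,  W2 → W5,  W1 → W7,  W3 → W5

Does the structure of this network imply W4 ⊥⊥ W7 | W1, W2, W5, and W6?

Yes

We examine all 6 paths between W4 and W7:
  1. W4 ← W2 → W5 ← W3 → W7 — W2:fork[blocks]; W5:collider[open]; W3:fork[open] ⇒ blocked
  2. W4 ← W2 → W5 → W7 — W2:fork[blocks]; W5:chain[blocks] ⇒ blocked
  3. W4 ← W2 → W6 → W7 — W2:fork[blocks]; W6:chain[blocks] ⇒ blocked
  4. W4 ← W2 → W3 → W5 → W7 — W2:fork[blocks]; W3:chain[open]; W5:chain[blocks] ⇒ blocked
  5. W4 ← W2 → W3 → W7 — W2:fork[blocks]; W3:chain[open] ⇒ blocked
  6. W4 ← W2 → W7 — W2:fork[blocks] ⇒ blocked
Every path is blocked, so W4 and W7 are d-separated given {W1, W2, W5, W6}.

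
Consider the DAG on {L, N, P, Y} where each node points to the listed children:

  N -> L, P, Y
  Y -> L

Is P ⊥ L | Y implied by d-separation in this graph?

We examine all 2 paths between P and L:
Path 1: P ← N → L
  N is a fork and N is not conditioned on — no node blocks this path, so it is active.
Path 2: P ← N → Y → L
  Y is a chain here and Y is conditioned on, so the path is blocked at Y.
Since the path P ← N → L is active, P and L are not d-separated given {Y}.

No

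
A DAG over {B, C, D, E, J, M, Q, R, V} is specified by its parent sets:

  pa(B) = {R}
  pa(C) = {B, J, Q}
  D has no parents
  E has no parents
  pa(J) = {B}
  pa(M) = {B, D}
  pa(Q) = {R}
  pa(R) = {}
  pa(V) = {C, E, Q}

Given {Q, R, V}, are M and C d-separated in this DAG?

No

4 paths connect M and C; each must be blocked for d-separation to hold:
Path 1: M ← B → J → C
  B is a fork and B is not conditioned on; J is a chain and J is not conditioned on — no node blocks this path, so it is active.
Path 2: M ← B → C
  B is a fork and B is not conditioned on — no node blocks this path, so it is active.
Path 3: M ← B ← R → Q → V ← C
  R is a fork here and R is conditioned on, so the path is blocked at R.
Path 4: M ← B ← R → Q → C
  R is a fork here and R is conditioned on, so the path is blocked at R.
Because an active path exists, M and C are not d-separated.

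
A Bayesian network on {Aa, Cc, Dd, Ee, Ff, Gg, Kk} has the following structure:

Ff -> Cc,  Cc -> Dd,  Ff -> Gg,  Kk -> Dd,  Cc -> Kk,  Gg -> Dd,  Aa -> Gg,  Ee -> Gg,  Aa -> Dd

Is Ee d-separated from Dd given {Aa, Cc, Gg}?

We examine all 4 paths between Ee and Dd:
Path 1: Ee → Gg ← Aa → Dd
  Aa is a fork here and Aa is conditioned on, so the path is blocked at Aa.
Path 2: Ee → Gg → Dd
  Gg is a chain here and Gg is conditioned on, so the path is blocked at Gg.
Path 3: Ee → Gg ← Ff → Cc → Kk → Dd
  Cc is a chain here and Cc is conditioned on, so the path is blocked at Cc.
Path 4: Ee → Gg ← Ff → Cc → Dd
  Cc is a chain here and Cc is conditioned on, so the path is blocked at Cc.
All paths are blocked; Ee ⊥ Dd | {Aa, Cc, Gg} holds.

Yes — Ee and Dd are d-separated given {Aa, Cc, Gg}.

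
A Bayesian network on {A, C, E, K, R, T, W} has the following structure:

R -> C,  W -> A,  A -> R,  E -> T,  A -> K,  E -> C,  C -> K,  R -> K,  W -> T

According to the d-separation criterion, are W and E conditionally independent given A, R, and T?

There are 5 undirected paths between W and E; checking each against the conditioning set {A, R, T}:
Path 1: W → A → R → K ← C ← E
  A is a chain here and A is conditioned on, so the path is blocked at A.
Path 2: W → A → R → C ← E
  A is a chain here and A is conditioned on, so the path is blocked at A.
Path 3: W → A → K ← R → C ← E
  A is a chain here and A is conditioned on, so the path is blocked at A.
Path 4: W → A → K ← C ← E
  A is a chain here and A is conditioned on, so the path is blocked at A.
Path 5: W → T ← E
  T is a collider and T is conditioned on, which opens it — no node blocks this path, so it is active.
Since the path W → T ← E is active, W and E are not d-separated given {A, R, T}.

No — W and E are not d-separated given {A, R, T}.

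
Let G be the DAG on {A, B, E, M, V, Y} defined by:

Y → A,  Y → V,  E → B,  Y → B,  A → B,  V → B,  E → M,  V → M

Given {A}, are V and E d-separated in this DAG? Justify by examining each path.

4 paths connect V and E; each must be blocked for d-separation to hold:
Path 1: V → B ← E
  B is a collider here and neither B nor any of its descendants is conditioned on, so the collider stays closed — the path is blocked at B.
Path 2: V ← Y → A → B ← E
  A is a chain here and A is conditioned on, so the path is blocked at A.
Path 3: V ← Y → B ← E
  B is a collider here and neither B nor any of its descendants is conditioned on, so the collider stays closed — the path is blocked at B.
Path 4: V → M ← E
  M is a collider here and neither M nor any of its descendants is conditioned on, so the collider stays closed — the path is blocked at M.
Since every path is blocked, d-separation holds.

Yes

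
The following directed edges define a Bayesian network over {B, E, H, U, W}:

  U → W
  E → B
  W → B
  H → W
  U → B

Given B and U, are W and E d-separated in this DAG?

No — W and E are not d-separated given {B, U}.

2 paths connect W and E; each must be blocked for d-separation to hold:
Path 1: W → B ← E
  B is a collider and B is conditioned on, which opens it — no node blocks this path, so it is active.
Path 2: W ← U → B ← E
  U is a fork here and U is conditioned on, so the path is blocked at U.
Since the path W → B ← E is active, W and E are not d-separated given {B, U}.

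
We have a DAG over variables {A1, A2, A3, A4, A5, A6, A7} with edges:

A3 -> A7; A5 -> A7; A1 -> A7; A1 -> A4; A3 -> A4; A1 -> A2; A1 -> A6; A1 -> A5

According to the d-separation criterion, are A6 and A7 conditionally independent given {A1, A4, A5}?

Yes — A6 and A7 are d-separated given {A1, A4, A5}.

There are 3 undirected paths between A6 and A7; checking each against the conditioning set {A1, A4, A5}:
  1. A6 ← A1 → A7 — A1:fork[blocks] ⇒ blocked
  2. A6 ← A1 → A5 → A7 — A1:fork[blocks]; A5:chain[blocks] ⇒ blocked
  3. A6 ← A1 → A4 ← A3 → A7 — A1:fork[blocks]; A4:collider[open]; A3:fork[open] ⇒ blocked
Since every path is blocked, d-separation holds.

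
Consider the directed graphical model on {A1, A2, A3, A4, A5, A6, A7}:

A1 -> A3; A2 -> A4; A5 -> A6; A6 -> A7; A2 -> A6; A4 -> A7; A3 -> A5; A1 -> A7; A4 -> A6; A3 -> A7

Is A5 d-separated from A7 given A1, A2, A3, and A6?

No

Enumerating the 5 paths from A5 to A7 and testing each for blocking by {A1, A2, A3, A6}:
  1. A5 ← A3 ← A1 → A7 — A3:chain[blocks]; A1:fork[blocks] ⇒ blocked
  2. A5 ← A3 → A7 — A3:fork[blocks] ⇒ blocked
  3. A5 → A6 ← A2 → A4 → A7 — A6:collider[open]; A2:fork[blocks]; A4:chain[open] ⇒ blocked
  4. A5 → A6 → A7 — A6:chain[blocks] ⇒ blocked
  5. A5 → A6 ← A4 → A7 — A6:collider[open]; A4:fork[open] ⇒ active
Since the path A5 → A6 ← A4 → A7 is active, A5 and A7 are not d-separated given {A1, A2, A3, A6}.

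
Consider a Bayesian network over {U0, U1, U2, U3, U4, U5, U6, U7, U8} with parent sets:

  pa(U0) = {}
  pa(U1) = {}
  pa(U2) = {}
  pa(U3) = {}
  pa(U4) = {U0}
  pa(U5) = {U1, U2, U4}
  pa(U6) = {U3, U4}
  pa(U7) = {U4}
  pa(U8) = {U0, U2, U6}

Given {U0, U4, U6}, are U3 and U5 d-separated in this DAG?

Yes

There are 4 undirected paths between U3 and U5; checking each against the conditioning set {U0, U4, U6}:
Path 1: U3 → U6 → U8 ← U0 → U4 → U5
  U6 is a chain here and U6 is conditioned on, so the path is blocked at U6.
Path 2: U3 → U6 → U8 ← U2 → U5
  U6 is a chain here and U6 is conditioned on, so the path is blocked at U6.
Path 3: U3 → U6 ← U4 ← U0 → U8 ← U2 → U5
  U4 is a chain here and U4 is conditioned on, so the path is blocked at U4.
Path 4: U3 → U6 ← U4 → U5
  U4 is a fork here and U4 is conditioned on, so the path is blocked at U4.
Since every path is blocked, d-separation holds.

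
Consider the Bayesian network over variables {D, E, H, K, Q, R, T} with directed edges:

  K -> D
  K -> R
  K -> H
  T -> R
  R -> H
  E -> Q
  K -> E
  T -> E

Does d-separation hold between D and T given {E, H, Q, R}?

3 paths connect D and T; each must be blocked for d-separation to hold:
Path 1: D ← K → R ← T
  K is a fork and K is not conditioned on; R is a collider and R is conditioned on, which opens it — no node blocks this path, so it is active.
Path 2: D ← K → E ← T
  K is a fork and K is not conditioned on; E is a collider and E is conditioned on, which opens it — no node blocks this path, so it is active.
Path 3: D ← K → H ← R ← T
  R is a chain here and R is conditioned on, so the path is blocked at R.
At least one path is unblocked, so d-separation fails.

No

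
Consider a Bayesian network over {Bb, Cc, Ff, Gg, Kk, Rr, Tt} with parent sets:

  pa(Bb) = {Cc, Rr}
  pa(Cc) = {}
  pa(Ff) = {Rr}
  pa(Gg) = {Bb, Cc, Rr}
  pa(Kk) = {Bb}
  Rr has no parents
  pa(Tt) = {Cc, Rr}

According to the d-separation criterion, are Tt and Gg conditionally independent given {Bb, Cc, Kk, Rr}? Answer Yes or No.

Yes

There are 6 undirected paths between Tt and Gg; checking each against the conditioning set {Bb, Cc, Kk, Rr}:
Path 1: Tt ← Rr → Bb → Gg
  Rr is a fork here and Rr is conditioned on, so the path is blocked at Rr.
Path 2: Tt ← Rr → Bb ← Cc → Gg
  Rr is a fork here and Rr is conditioned on, so the path is blocked at Rr.
Path 3: Tt ← Rr → Gg
  Rr is a fork here and Rr is conditioned on, so the path is blocked at Rr.
Path 4: Tt ← Cc → Bb → Gg
  Cc is a fork here and Cc is conditioned on, so the path is blocked at Cc.
Path 5: Tt ← Cc → Bb ← Rr → Gg
  Cc is a fork here and Cc is conditioned on, so the path is blocked at Cc.
Path 6: Tt ← Cc → Gg
  Cc is a fork here and Cc is conditioned on, so the path is blocked at Cc.
Since every path is blocked, d-separation holds.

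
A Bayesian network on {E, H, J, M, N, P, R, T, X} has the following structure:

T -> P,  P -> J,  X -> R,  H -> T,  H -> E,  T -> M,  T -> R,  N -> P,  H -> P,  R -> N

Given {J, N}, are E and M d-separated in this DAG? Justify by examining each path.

We examine all 3 paths between E and M:
  1. E ← H → T → M — H:fork[open]; T:chain[open] ⇒ active
  2. E ← H → P ← T → M — H:fork[open]; P:collider[open]; T:fork[open] ⇒ active
  3. E ← H → P ← N ← R ← T → M — H:fork[open]; P:collider[open]; N:chain[blocks]; R:chain[open]; T:fork[open] ⇒ blocked
Since the path E ← H → T → M is active, E and M are not d-separated given {J, N}.

No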